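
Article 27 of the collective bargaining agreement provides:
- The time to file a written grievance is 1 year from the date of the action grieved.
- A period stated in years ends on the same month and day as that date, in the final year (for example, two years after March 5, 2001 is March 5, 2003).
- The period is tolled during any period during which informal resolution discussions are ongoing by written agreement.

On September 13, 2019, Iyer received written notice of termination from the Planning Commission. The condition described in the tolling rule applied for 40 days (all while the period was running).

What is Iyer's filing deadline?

October 23, 2020

1 year after September 13, 2019 is September 13, 2020.
Tolling adds 40 days: September 13, 2020 + 40 days = October 23, 2020.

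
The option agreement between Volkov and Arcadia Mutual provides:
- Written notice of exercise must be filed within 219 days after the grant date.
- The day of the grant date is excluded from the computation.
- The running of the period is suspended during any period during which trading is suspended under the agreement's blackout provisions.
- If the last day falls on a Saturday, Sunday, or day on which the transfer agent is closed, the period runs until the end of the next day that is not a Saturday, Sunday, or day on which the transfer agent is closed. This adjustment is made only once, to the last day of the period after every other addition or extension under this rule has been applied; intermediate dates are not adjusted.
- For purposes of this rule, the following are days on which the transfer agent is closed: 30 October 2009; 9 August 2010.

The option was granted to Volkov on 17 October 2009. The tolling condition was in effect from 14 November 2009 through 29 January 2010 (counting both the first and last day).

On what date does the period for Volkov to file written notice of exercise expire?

219 days after 17 October 2009 is May 24, 2010.
From November 14, 2009 through January 29, 2010 inclusive is 77 days; tolling adds 77 days: May 24, 2010 + 77 days = August 9, 2010.
August 9, 2010 is a listed holiday. The next qualifying day is August 10, 2010.

August 10, 2010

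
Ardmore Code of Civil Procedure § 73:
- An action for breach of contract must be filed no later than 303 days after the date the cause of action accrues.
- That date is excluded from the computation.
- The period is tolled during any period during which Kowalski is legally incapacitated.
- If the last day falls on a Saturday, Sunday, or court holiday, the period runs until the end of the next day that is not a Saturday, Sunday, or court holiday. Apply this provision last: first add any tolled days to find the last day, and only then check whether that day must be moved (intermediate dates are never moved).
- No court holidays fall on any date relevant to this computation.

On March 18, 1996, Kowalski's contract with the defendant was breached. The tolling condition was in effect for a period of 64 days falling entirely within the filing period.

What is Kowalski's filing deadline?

March 20, 1997

303 days after March 18, 1996 is January 15, 1997.
Tolling adds 64 days: January 15, 1997 + 64 days = March 20, 1997.
March 20, 1997 is a Thursday and not a court holiday, so no extension applies.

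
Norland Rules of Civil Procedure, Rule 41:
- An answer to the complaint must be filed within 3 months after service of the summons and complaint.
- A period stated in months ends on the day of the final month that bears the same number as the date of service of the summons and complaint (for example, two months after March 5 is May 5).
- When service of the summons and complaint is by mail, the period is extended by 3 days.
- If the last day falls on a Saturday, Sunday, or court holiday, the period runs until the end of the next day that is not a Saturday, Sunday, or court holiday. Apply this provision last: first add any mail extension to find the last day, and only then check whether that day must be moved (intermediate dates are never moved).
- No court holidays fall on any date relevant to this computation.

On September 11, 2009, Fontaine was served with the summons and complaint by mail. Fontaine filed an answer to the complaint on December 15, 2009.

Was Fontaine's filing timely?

3 months after September 11, 2009 is December 11, 2009.
Service was by mail, adding 3 days: December 11, 2009 + 3 days = December 14, 2009.
December 14, 2009 is a Monday and not a court holiday, so no extension applies.
The deadline is December 14, 2009; the filing on December 15, 2009 is after that date.

No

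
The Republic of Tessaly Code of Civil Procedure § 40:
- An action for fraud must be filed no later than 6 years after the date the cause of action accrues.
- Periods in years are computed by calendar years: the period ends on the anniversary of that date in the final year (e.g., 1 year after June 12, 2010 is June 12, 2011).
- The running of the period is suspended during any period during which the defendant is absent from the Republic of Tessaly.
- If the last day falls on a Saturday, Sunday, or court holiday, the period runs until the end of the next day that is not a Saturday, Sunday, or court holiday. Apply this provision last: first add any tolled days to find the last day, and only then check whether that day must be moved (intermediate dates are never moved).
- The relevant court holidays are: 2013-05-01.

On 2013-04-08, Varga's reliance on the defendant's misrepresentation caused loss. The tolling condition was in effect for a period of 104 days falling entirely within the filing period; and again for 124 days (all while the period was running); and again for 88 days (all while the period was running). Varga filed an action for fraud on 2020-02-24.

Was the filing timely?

No

6 years after 2013-04-08 is April 8, 2019.
Tolling adds 104 days: April 8, 2019 + 104 days = July 21, 2019.
Tolling adds 124 days: July 21, 2019 + 124 days = November 22, 2019.
Tolling adds 88 days: November 22, 2019 + 88 days = February 18, 2020.
February 18, 2020 is a Tuesday and not a court holiday, so no extension applies.
The deadline is February 18, 2020; the filing on February 24, 2020 is after that date.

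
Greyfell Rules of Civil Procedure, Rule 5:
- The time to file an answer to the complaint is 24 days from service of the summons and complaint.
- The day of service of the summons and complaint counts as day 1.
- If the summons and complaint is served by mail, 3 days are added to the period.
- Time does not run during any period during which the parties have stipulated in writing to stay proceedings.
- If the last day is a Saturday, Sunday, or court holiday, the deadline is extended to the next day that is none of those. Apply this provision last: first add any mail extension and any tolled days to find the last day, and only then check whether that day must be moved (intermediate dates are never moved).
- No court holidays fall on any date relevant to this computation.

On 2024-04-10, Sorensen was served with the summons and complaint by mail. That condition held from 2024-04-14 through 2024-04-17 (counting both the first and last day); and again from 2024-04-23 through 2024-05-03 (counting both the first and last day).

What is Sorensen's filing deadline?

Counting 2024-04-10 as day 1, day 24 is May 3, 2024.
Service was by mail, adding 3 days: May 3, 2024 + 3 days = May 6, 2024.
From April 14, 2024 through April 17, 2024 inclusive is 4 days; tolling adds 4 days: May 6, 2024 + 4 days = May 10, 2024.
From April 23, 2024 through May 3, 2024 inclusive is 11 days; tolling adds 11 days: May 10, 2024 + 11 days = May 21, 2024.
May 21, 2024 is a Tuesday and not a court holiday, so no extension applies.

May 21, 2024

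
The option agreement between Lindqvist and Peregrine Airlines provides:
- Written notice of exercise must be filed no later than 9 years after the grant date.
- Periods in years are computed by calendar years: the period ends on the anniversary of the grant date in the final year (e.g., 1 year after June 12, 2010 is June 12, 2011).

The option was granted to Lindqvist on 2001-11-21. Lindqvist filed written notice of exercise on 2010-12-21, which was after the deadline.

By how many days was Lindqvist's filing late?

9 years after 2001-11-21 is November 21, 2010.
The deadline is November 21, 2010; from November 21, 2010 to December 21, 2010 is 30 days.

30 days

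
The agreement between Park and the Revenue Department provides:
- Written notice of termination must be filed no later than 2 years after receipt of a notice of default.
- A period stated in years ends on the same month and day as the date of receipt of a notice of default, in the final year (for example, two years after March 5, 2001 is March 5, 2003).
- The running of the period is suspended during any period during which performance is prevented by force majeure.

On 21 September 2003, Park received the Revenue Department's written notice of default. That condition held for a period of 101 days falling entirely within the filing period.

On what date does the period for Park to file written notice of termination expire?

2 years after 21 September 2003 is September 21, 2005.
Tolling adds 101 days: September 21, 2005 + 101 days = December 31, 2005.

December 31, 2005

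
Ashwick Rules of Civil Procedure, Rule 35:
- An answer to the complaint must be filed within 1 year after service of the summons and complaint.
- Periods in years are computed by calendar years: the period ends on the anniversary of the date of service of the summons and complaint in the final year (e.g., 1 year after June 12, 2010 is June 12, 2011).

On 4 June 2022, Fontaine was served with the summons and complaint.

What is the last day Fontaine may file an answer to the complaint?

1 year after 4 June 2022 is June 4, 2023.

June 4, 2023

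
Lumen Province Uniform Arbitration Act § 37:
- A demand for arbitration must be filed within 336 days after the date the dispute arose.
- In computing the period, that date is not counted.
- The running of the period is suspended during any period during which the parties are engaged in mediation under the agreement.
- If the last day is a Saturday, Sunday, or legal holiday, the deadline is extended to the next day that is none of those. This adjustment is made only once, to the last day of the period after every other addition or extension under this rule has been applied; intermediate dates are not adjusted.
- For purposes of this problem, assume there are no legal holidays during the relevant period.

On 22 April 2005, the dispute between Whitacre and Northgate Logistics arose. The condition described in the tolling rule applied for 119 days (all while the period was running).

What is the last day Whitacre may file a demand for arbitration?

336 days after 22 April 2005 is March 24, 2006.
Tolling adds 119 days: March 24, 2006 + 119 days = July 21, 2006.
July 21, 2006 is a Friday and not a legal holiday, so no extension applies.

July 21, 2006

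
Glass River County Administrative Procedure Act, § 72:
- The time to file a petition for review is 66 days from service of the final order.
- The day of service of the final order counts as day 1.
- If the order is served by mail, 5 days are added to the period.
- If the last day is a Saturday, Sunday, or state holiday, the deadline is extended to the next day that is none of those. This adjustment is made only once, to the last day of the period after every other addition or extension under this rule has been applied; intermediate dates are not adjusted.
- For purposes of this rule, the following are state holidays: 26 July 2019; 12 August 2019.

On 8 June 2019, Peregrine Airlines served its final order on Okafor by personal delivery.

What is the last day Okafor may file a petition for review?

August 13, 2019

Counting 8 June 2019 as day 1, day 66 is August 12, 2019.
Service was not by mail, so no mail extension applies.
August 12, 2019 is a listed holiday. The next qualifying day is August 13, 2019.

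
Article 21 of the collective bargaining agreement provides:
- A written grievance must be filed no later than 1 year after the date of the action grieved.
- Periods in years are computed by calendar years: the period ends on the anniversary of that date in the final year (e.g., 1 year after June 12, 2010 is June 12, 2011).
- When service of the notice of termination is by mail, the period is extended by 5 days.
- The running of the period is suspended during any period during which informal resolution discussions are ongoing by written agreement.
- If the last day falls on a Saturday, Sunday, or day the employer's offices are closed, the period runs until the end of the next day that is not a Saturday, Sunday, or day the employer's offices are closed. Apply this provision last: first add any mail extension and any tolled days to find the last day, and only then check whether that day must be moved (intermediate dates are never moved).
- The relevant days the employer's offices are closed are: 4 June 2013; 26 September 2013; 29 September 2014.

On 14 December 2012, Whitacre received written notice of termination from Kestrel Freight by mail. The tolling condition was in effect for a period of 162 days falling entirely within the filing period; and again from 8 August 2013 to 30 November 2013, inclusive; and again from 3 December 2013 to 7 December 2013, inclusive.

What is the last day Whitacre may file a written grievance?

September 30, 2014

1 year after 14 December 2012 is December 14, 2013.
Service was by mail, adding 5 days: December 14, 2013 + 5 days = December 19, 2013.
Tolling adds 162 days: December 19, 2013 + 162 days = May 30, 2014.
From August 8, 2013 through November 30, 2013 inclusive is 115 days; tolling adds 115 days: May 30, 2014 + 115 days = September 22, 2014.
From December 3, 2013 through December 7, 2013 inclusive is 5 days; tolling adds 5 days: September 22, 2014 + 5 days = September 27, 2014.
September 27, 2014 is Saturday; September 28, 2014 is Sunday; September 29, 2014 is a listed holiday. The next qualifying day is September 30, 2014.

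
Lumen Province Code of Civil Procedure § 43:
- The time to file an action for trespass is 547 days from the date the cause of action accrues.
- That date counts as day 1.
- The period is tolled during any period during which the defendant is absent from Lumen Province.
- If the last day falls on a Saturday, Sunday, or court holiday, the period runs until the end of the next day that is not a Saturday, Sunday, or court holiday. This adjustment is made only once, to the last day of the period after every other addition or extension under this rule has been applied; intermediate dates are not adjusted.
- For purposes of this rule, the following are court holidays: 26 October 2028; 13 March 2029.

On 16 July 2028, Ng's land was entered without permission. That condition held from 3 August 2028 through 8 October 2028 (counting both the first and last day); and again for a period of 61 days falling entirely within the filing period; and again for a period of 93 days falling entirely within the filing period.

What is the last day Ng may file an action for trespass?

Counting 16 July 2028 as day 1, day 547 is January 13, 2030.
From August 3, 2028 through October 8, 2028 inclusive is 67 days; tolling adds 67 days: January 13, 2030 + 67 days = March 21, 2030.
Tolling adds 61 days: March 21, 2030 + 61 days = May 21, 2030.
Tolling adds 93 days: May 21, 2030 + 93 days = August 22, 2030.
August 22, 2030 is a Thursday and not a court holiday, so no extension applies.

August 22, 2030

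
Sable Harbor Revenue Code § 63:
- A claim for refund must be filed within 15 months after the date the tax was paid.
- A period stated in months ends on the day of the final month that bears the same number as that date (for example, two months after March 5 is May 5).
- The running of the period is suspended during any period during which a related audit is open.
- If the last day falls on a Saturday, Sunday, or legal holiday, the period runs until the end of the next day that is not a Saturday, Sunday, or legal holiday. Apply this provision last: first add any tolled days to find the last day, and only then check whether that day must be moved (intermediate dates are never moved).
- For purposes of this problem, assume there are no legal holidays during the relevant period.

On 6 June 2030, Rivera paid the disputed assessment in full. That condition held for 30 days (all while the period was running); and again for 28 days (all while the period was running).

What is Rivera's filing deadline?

November 3, 2031

15 months after 6 June 2030 is September 6, 2031.
Tolling adds 30 days: September 6, 2031 + 30 days = October 6, 2031.
Tolling adds 28 days: October 6, 2031 + 28 days = November 3, 2031.
November 3, 2031 is a Monday and not a legal holiday, so no extension applies.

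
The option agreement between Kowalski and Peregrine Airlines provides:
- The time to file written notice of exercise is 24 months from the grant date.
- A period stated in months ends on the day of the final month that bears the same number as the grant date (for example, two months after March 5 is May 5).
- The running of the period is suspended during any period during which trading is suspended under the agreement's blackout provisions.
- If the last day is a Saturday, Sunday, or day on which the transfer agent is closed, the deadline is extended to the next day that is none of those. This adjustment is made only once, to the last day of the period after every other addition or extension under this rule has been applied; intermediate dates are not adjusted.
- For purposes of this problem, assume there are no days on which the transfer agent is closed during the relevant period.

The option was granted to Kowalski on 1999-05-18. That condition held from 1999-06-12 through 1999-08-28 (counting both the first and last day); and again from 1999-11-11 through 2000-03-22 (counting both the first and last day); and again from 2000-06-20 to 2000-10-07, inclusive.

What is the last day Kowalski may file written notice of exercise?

April 4, 2002

24 months after 1999-05-18 is May 18, 2001.
From June 12, 1999 through August 28, 1999 inclusive is 78 days; tolling adds 78 days: May 18, 2001 + 78 days = August 4, 2001.
From November 11, 1999 through March 22, 2000 inclusive is 133 days; tolling adds 133 days: August 4, 2001 + 133 days = December 15, 2001.
From June 20, 2000 through October 7, 2000 inclusive is 110 days; tolling adds 110 days: December 15, 2001 + 110 days = April 4, 2002.
April 4, 2002 is a Thursday and not a day on which the transfer agent is closed, so no extension applies.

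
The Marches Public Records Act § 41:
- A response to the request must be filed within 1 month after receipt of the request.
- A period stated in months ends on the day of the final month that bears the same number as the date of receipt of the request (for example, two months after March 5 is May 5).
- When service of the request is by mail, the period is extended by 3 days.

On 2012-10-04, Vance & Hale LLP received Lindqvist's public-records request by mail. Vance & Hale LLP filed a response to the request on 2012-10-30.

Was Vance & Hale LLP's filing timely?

Yes

1 month after 2012-10-04 is November 4, 2012.
Service was by mail, adding 3 days: November 4, 2012 + 3 days = November 7, 2012.
The deadline is November 7, 2012; the filing on October 30, 2012 is on or before that date.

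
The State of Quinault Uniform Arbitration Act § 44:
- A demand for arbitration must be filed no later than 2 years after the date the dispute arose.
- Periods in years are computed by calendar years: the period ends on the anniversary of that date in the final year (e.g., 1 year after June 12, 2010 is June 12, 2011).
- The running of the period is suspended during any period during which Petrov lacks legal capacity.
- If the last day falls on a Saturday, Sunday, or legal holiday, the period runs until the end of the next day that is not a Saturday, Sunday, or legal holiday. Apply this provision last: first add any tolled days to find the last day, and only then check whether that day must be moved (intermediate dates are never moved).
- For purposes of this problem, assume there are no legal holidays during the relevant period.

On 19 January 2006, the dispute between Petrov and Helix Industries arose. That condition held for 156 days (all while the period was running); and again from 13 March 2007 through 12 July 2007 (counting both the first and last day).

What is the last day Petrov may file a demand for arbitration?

2 years after 19 January 2006 is January 19, 2008.
Tolling adds 156 days: January 19, 2008 + 156 days = June 23, 2008.
From March 13, 2007 through July 12, 2007 inclusive is 122 days; tolling adds 122 days: June 23, 2008 + 122 days = October 23, 2008.
October 23, 2008 is a Thursday and not a legal holiday, so no extension applies.

October 23, 2008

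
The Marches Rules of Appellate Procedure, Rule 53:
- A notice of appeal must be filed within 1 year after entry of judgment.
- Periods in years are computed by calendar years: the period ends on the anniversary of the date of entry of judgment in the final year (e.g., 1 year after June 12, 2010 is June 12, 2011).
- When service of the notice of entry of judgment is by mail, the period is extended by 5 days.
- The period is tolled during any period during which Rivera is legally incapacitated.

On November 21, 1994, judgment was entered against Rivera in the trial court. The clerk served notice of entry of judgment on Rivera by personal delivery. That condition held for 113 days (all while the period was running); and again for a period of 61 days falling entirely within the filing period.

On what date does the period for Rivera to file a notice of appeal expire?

1 year after November 21, 1994 is November 21, 1995.
Service was not by mail, so no mail extension applies.
Tolling adds 113 days: November 21, 1995 + 113 days = March 13, 1996.
Tolling adds 61 days: March 13, 1996 + 61 days = May 13, 1996.

May 13, 1996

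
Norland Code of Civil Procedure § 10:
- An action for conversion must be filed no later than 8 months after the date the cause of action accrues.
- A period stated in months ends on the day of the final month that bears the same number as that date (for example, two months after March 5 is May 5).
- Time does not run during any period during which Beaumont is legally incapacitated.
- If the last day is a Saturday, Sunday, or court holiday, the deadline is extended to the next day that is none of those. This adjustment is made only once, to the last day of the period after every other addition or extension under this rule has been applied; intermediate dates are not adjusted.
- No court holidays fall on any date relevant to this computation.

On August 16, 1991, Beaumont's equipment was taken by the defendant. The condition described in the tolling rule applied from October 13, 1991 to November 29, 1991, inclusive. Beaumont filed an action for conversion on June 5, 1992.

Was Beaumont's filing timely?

8 months after August 16, 1991 is April 16, 1992.
From October 13, 1991 through November 29, 1991 inclusive is 48 days; tolling adds 48 days: April 16, 1992 + 48 days = June 3, 1992.
June 3, 1992 is a Wednesday and not a court holiday, so no extension applies.
The deadline is June 3, 1992; the filing on June 5, 1992 is after that date.

No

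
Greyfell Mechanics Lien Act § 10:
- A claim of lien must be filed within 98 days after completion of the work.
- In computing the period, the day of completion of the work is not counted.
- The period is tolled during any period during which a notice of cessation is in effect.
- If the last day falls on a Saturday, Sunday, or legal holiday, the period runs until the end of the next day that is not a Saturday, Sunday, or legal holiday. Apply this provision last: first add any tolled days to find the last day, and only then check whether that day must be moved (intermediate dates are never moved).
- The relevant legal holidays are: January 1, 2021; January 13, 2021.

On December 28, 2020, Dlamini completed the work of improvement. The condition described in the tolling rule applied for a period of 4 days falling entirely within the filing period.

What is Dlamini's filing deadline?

April 9, 2021

98 days after December 28, 2020 is April 5, 2021.
Tolling adds 4 days: April 5, 2021 + 4 days = April 9, 2021.
April 9, 2021 is a Friday and not a legal holiday, so no extension applies.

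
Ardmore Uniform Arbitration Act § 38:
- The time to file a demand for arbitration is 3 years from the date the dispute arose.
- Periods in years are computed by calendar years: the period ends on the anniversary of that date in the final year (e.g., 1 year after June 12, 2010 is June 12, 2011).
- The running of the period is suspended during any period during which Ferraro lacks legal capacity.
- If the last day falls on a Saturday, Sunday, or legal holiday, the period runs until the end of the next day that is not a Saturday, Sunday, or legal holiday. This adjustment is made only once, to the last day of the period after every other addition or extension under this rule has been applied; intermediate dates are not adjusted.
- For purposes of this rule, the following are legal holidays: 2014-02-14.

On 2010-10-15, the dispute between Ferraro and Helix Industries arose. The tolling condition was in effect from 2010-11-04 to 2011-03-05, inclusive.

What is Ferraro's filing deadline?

3 years after 2010-10-15 is October 15, 2013.
From November 4, 2010 through March 5, 2011 inclusive is 122 days; tolling adds 122 days: October 15, 2013 + 122 days = February 14, 2014.
February 14, 2014 is a listed holiday; February 15, 2014 is Saturday; February 16, 2014 is Sunday. The next qualifying day is February 17, 2014.

February 17, 2014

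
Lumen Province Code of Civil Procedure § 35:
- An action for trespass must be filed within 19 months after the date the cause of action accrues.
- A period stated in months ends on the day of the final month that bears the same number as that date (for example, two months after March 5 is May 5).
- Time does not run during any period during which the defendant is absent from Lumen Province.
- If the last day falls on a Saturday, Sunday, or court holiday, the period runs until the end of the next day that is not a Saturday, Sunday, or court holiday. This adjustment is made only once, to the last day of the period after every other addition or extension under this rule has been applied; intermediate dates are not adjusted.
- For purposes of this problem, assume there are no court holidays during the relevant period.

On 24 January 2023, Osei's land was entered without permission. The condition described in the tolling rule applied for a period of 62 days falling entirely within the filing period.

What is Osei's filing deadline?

October 25, 2024

19 months after 24 January 2023 is August 24, 2024.
Tolling adds 62 days: August 24, 2024 + 62 days = October 25, 2024.
October 25, 2024 is a Friday and not a court holiday, so no extension applies.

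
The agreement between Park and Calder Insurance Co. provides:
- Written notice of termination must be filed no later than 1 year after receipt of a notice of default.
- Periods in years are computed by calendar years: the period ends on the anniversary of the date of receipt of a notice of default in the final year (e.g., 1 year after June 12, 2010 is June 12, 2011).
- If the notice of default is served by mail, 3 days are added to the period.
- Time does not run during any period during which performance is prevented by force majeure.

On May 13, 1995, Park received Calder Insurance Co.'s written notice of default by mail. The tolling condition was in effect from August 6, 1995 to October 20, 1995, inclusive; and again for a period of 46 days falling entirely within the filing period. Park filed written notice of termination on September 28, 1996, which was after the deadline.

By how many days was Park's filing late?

13 days

1 year after May 13, 1995 is May 13, 1996.
Service was by mail, adding 3 days: May 13, 1996 + 3 days = May 16, 1996.
From August 6, 1995 through October 20, 1995 inclusive is 76 days; tolling adds 76 days: May 16, 1996 + 76 days = July 31, 1996.
Tolling adds 46 days: July 31, 1996 + 46 days = September 15, 1996.
The deadline is September 15, 1996; from September 15, 1996 to September 28, 1996 is 13 days.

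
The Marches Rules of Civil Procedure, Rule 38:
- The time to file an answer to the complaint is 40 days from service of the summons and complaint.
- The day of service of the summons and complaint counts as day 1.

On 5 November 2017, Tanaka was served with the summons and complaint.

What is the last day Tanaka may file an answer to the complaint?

Counting 5 November 2017 as day 1, day 40 is December 14, 2017.

December 14, 2017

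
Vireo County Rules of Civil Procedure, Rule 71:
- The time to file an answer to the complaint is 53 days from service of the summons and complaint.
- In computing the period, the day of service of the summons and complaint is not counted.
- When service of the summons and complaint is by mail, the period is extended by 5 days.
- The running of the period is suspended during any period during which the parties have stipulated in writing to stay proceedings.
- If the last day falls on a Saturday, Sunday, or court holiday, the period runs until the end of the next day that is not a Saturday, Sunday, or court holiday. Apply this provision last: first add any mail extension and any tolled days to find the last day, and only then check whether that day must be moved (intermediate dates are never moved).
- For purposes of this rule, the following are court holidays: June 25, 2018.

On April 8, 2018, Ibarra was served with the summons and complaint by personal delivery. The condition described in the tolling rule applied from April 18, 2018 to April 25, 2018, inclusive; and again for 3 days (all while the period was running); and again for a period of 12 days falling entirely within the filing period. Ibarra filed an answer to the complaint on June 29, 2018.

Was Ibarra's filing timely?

53 days after April 8, 2018 is May 31, 2018.
Service was not by mail, so no mail extension applies.
From April 18, 2018 through April 25, 2018 inclusive is 8 days; tolling adds 8 days: May 31, 2018 + 8 days = June 8, 2018.
Tolling adds 3 days: June 8, 2018 + 3 days = June 11, 2018.
Tolling adds 12 days: June 11, 2018 + 12 days = June 23, 2018.
June 23, 2018 is Saturday; June 24, 2018 is Sunday; June 25, 2018 is a listed holiday. The next qualifying day is June 26, 2018.
The deadline is June 26, 2018; the filing on June 29, 2018 is after that date.

No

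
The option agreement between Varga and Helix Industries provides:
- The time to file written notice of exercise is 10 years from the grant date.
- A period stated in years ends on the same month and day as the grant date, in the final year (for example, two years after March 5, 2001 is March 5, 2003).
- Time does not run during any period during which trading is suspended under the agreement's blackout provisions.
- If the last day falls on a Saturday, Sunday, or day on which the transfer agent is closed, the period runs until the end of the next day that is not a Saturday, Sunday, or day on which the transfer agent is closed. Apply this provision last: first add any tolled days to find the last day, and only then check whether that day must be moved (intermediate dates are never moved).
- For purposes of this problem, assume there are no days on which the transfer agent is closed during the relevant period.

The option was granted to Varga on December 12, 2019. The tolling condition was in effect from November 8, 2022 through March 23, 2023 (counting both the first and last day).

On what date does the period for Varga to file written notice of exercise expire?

April 29, 2030

10 years after December 12, 2019 is December 12, 2029.
From November 8, 2022 through March 23, 2023 inclusive is 136 days; tolling adds 136 days: December 12, 2029 + 136 days = April 27, 2030.
April 27, 2030 is Saturday; April 28, 2030 is Sunday. The next qualifying day is April 29, 2030.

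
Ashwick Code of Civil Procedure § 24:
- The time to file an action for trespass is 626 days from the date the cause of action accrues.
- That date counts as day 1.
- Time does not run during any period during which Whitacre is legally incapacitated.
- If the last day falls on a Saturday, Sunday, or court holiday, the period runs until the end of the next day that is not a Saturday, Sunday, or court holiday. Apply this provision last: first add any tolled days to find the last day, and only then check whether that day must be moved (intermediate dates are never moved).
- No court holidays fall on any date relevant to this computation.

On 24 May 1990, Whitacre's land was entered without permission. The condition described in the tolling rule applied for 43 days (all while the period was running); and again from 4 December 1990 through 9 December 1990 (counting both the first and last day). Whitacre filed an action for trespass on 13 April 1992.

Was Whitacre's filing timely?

No

Counting 24 May 1990 as day 1, day 626 is February 8, 1992.
Tolling adds 43 days: February 8, 1992 + 43 days = March 22, 1992.
From December 4, 1990 through December 9, 1990 inclusive is 6 days; tolling adds 6 days: March 22, 1992 + 6 days = March 28, 1992.
March 28, 1992 is Saturday; March 29, 1992 is Sunday. The next qualifying day is March 30, 1992.
The deadline is March 30, 1992; the filing on April 13, 1992 is after that date.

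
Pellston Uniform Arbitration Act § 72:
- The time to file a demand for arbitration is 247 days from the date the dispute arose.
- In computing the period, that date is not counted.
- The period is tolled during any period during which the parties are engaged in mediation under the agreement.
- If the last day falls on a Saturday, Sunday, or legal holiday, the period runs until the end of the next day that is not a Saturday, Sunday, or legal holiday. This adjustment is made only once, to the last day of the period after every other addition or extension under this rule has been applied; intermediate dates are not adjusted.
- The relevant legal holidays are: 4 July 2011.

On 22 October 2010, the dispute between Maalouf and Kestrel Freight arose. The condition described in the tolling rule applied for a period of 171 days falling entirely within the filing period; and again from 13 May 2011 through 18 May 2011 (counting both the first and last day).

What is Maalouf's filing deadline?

247 days after 22 October 2010 is June 26, 2011.
Tolling adds 171 days: June 26, 2011 + 171 days = December 14, 2011.
From May 13, 2011 through May 18, 2011 inclusive is 6 days; tolling adds 6 days: December 14, 2011 + 6 days = December 20, 2011.
December 20, 2011 is a Tuesday and not a legal holiday, so no extension applies.

December 20, 2011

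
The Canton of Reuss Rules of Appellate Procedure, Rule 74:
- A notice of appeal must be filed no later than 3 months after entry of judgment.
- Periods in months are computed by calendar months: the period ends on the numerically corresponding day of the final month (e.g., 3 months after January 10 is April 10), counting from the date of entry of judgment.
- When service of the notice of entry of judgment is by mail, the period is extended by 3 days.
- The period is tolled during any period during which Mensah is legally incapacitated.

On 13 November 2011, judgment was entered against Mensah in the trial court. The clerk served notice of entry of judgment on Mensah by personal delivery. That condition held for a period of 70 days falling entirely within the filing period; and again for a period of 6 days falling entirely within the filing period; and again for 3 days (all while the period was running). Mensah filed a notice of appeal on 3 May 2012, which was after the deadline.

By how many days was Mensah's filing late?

1 day

3 months after 13 November 2011 is February 13, 2012.
Service was not by mail, so no mail extension applies.
Tolling adds 70 days: February 13, 2012 + 70 days = April 23, 2012.
Tolling adds 6 days: April 23, 2012 + 6 days = April 29, 2012.
Tolling adds 3 days: April 29, 2012 + 3 days = May 2, 2012.
The deadline is May 2, 2012; from May 2, 2012 to May 3, 2012 is 1 days.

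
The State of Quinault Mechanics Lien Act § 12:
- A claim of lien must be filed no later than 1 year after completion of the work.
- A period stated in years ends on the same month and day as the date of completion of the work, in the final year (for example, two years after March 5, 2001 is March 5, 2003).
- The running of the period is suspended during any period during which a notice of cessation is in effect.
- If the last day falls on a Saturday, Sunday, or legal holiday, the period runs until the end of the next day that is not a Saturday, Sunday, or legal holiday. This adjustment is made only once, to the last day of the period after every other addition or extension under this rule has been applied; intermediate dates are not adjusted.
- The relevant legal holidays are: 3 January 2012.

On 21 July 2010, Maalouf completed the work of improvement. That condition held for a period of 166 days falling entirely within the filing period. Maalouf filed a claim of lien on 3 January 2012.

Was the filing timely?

1 year after 21 July 2010 is July 21, 2011.
Tolling adds 166 days: July 21, 2011 + 166 days = January 3, 2012.
January 3, 2012 is a listed holiday. The next qualifying day is January 4, 2012.
The deadline is January 4, 2012; the filing on January 3, 2012 is on or before that date.

Yes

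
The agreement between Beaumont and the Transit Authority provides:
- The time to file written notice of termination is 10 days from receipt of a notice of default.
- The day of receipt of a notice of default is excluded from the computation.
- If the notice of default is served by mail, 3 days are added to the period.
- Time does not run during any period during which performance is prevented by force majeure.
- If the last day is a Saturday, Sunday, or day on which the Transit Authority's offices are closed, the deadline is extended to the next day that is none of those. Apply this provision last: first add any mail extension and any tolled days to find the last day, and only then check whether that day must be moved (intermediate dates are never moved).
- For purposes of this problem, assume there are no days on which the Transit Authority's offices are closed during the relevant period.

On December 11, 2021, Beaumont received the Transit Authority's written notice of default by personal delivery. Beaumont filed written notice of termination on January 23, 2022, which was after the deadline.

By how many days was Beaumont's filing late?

10 days after December 11, 2021 is December 21, 2021.
Service was not by mail, so no mail extension applies.
December 21, 2021 is a Tuesday and not a day on which the Transit Authority's offices are closed, so no extension applies.
The deadline is December 21, 2021; from December 21, 2021 to January 23, 2022 is 33 days.

33 days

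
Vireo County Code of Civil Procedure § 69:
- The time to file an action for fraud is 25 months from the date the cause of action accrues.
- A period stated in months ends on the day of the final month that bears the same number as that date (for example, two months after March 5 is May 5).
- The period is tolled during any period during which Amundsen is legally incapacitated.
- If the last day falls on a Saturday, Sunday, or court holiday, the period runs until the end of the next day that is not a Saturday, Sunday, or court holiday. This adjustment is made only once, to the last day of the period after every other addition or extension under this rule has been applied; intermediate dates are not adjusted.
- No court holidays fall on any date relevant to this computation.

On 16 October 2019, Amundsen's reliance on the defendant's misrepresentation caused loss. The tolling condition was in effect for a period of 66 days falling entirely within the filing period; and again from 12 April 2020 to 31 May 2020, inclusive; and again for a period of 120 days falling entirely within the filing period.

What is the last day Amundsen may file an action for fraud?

25 months after 16 October 2019 is November 16, 2021.
Tolling adds 66 days: November 16, 2021 + 66 days = January 21, 2022.
From April 12, 2020 through May 31, 2020 inclusive is 50 days; tolling adds 50 days: January 21, 2022 + 50 days = March 12, 2022.
Tolling adds 120 days: March 12, 2022 + 120 days = July 10, 2022.
July 10, 2022 is Sunday. The next qualifying day is July 11, 2022.

July 11, 2022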